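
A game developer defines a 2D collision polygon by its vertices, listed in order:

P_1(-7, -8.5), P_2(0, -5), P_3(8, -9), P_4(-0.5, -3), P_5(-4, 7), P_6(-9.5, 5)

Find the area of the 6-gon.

96.625

Σ = (35) + (40) + (-28.5) + (-15.5) + (46.5) + (115.75) = 193.25
Area = |Σ|/2 = 96.625.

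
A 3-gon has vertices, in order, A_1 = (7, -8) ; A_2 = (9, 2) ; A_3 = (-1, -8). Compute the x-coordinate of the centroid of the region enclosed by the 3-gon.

Apply the shoelace formula. First the cross-terms c_i = x_i·y_{i+1} − x_{i+1}·y_i:
  86, -70, 64  ⇒  2A = 80, A = 40.
Then Σ (x_i + x_{i+1})·c_i = 1200, so x̄ = 1200 / (6·40) = 5.

5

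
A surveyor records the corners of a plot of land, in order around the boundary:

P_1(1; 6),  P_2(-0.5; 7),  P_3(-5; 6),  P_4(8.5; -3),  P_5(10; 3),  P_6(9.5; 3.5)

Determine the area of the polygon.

60.75

P_1→P_2: (1)(7) − (-0.5)(6) = 10
P_2→P_3: (-0.5)(6) − (-5)(7) = 32
P_3→P_4: (-5)(-3) − (8.5)(6) = -36
P_4→P_5: (8.5)(3) − (10)(-3) = 55.5
P_5→P_6: (10)(3.5) − (9.5)(3) = 6.5
P_6→P_1: (9.5)(6) − (1)(3.5) = 53.5
Σ = 121.5
Area = |Σ|/2 = 60.75.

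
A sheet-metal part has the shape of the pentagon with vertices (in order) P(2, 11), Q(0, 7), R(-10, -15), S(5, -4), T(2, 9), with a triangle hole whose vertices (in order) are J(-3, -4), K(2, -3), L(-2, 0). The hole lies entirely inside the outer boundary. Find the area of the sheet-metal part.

118.5

Outer boundary:
Σ = (14) + (70) + (115) + (53) + (4) = 256
Area = |Σ|/2 = 128.
Hole:
Apply Gauss's area formula: 2A = Σ (x_i·y_{i+1} − x_{i+1}·y_i), indices taken mod 3.
Cross-terms: 17, -6, 8  ⇒  Σ = 19
Area = |Σ|/2 = 9.5.
Net area = 128 − 9.5 = 118.5.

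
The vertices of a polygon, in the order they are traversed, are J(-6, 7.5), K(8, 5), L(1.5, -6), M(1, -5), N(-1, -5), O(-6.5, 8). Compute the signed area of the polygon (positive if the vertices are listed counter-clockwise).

Cross-terms: -90, -55.5, -1.5, -10, -40.5, -0.75  ⇒  Σ = -198.25
Signed area = Σ/2 = -99.125 (negative ⇒ clockwise traversal).

-99.125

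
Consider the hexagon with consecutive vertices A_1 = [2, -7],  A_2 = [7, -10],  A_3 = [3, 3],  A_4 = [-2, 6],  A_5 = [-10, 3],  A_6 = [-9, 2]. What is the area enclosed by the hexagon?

Apply the shoelace (surveyor's) formula: 2A = Σ (x_i·y_{i+1} − x_{i+1}·y_i), indices taken mod 6.
Σ = (29) + (51) + (24) + (54) + (7) + (59) = 224
Area = |Σ|/2 = 112.

112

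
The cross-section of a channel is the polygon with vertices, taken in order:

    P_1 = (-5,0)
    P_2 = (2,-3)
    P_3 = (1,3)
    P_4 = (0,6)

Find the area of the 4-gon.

Σ = (15) + (9) + (6) + (30) = 60
Area = |Σ|/2 = 30.

30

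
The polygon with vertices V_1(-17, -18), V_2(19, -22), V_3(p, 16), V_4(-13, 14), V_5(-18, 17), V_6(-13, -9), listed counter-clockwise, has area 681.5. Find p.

-10

The doubled signed area Σ (x_i y_{i+1} − x_{i+1} y_i) is linear in p.
With p=0 it equals 1723; the coefficient of p is 36 (from the two edges through V_3).
So 36·p + 1723 = 2·681.5 = 1363 ⇒ p = -10.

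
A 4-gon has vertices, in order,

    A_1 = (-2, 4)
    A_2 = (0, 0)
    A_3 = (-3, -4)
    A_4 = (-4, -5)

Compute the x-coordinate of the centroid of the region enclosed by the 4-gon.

-163/81

Apply the shoelace formula. First the cross-terms c_i = x_i·y_{i+1} − x_{i+1}·y_i:
  0, 0, -1, -26  ⇒  2A = -27, A = -13.5.
Then Σ (x_i + x_{i+1})·c_i = 163, so x̄ = 163 / (6·(-13.5)) = -163/81.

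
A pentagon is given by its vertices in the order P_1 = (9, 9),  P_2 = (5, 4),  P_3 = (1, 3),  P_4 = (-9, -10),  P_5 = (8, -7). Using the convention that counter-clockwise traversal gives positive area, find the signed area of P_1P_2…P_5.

148.5

Σ = (-9) + (11) + (17) + (143) + (135) = 297
Signed area = Σ/2 = 148.5 (positive ⇒ counter-clockwise traversal).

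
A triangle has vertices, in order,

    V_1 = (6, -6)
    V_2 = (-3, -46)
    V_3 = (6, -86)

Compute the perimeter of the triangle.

162

|V_1V_2| = √((-9)² + (-40)²) = √1681 = 41
|V_2V_3| = √((9)² + (-40)²) = √1681 = 41
|V_3V_1| = √((0)² + (80)²) = √6400 = 80
Perimeter = 41 + 41 + 80 = 162.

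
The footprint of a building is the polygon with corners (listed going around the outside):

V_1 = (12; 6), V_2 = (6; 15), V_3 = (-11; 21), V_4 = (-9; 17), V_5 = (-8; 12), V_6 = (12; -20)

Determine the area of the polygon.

Cross-terms: 144, 291, 2, 28, 16, 312  ⇒  Σ = 793
Area = |Σ|/2 = 396.5.

396.5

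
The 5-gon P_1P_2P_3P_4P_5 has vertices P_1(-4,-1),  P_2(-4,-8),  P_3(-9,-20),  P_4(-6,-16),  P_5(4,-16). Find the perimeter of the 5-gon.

|P_1P_2| = √((0)² + (-7)²) = √49 = 7
|P_2P_3| = √((-5)² + (-12)²) = √169 = 13
|P_3P_4| = √((3)² + (4)²) = √25 = 5
|P_4P_5| = √((10)² + (0)²) = √100 = 10
|P_5P_1| = √((-8)² + (15)²) = √289 = 17
Perimeter = 7 + 13 + 5 + 10 + 17 = 52.

52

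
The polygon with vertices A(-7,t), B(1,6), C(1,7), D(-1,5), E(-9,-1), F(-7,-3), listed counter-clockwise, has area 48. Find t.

-10

Write out the shoelace sum; only the two edges meeting at A involve t:
2·Area = [((-7)·t − (-7)·(-3)) + ((-7)·6 − 1·t)] + 79
       = -8·t + 16 = 96
⇒ t = -10.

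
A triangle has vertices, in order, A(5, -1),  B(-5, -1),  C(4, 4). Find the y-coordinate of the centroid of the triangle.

Apply Gauss's area formula. First the cross-terms c_i = x_i·y_{i+1} − x_{i+1}·y_i:
  -10, -16, -24  ⇒  2A = -50, A = -25.
Then Σ (y_i + y_{i+1})·c_i = -100, so ȳ = -100 / (6·(-25)) = 2/3.

2/3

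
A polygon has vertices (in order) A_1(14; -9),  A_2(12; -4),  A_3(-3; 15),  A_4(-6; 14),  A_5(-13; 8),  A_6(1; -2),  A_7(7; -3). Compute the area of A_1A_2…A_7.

Apply the shoelace (surveyor's) formula: 2A = Σ (x_i·y_{i+1} − x_{i+1}·y_i), indices taken mod 7.
Cross-terms: 52, 168, 48, 134, 18, 11, -21  ⇒  Σ = 410
Area = |Σ|/2 = 205.

205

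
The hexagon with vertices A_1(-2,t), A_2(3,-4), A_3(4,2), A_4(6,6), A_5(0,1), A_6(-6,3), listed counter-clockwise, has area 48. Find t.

The doubled signed area Σ (x_i y_{i+1} − x_{i+1} y_i) is linear in t.
With t=0 it equals 60; the coefficient of t is -9 (from the two edges through A_1).
So -9·t + 60 = 2·48 = 96 ⇒ t = -4.

-4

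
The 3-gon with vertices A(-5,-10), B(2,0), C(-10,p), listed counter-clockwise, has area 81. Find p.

6

The doubled signed area Σ (x_i y_{i+1} − x_{i+1} y_i) is linear in p.
With p=0 it equals 120; the coefficient of p is 7 (from the two edges through C).
So 7·p + 120 = 2·81 = 162 ⇒ p = 6.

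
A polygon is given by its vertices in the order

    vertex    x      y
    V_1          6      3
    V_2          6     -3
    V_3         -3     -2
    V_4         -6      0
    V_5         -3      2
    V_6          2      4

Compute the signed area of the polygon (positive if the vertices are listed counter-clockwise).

-57.5

Σ = (-36) + (-21) + (-12) + (-12) + (-16) + (-18) = -115
Signed area = Σ/2 = -57.5 (negative ⇒ clockwise traversal).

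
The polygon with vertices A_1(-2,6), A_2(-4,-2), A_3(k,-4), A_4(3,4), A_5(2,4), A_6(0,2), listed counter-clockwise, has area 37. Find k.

1

The doubled signed area Σ (x_i y_{i+1} − x_{i+1} y_i) is linear in k.
With k=0 it equals 68; the coefficient of k is 6 (from the two edges through A_3).
So 6·k + 68 = 2·37 = 74 ⇒ k = 1.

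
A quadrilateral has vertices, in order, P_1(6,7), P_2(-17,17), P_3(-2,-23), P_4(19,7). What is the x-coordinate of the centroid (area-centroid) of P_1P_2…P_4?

Apply the surveyor's formula. First the cross-terms c_i = x_i·y_{i+1} − x_{i+1}·y_i:
  221, 425, 423, 91  ⇒  2A = 1160, A = 580.
Then Σ (x_i + x_{i+1})·c_i = -1040, so x̄ = -1040 / (6·580) = -26/87.

-26/87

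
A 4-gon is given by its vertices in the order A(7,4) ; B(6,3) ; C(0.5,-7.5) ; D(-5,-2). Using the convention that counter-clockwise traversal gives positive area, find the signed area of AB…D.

-47

Σ = (-3) + (-46.5) + (-38.5) + (-6) = -94
Signed area = Σ/2 = -47 (negative ⇒ clockwise traversal).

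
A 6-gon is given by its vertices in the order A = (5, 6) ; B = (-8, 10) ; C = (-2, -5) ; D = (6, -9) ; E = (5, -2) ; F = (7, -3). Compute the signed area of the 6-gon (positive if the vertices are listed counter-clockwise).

147.5

Cross-terms: 98, 60, 48, 33, -1, 57  ⇒  Σ = 295
Signed area = Σ/2 = 147.5 (positive ⇒ counter-clockwise traversal).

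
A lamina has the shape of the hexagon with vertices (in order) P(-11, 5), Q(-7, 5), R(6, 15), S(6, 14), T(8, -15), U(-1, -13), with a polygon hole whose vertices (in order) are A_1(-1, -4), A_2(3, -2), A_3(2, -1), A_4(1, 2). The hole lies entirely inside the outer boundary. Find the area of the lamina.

Outer boundary:
P→Q: (-11)(5) − (-7)(5) = -20
Q→R: (-7)(15) − (6)(5) = -135
R→S: (6)(14) − (6)(15) = -6
S→T: (6)(-15) − (8)(14) = -202
T→U: (8)(-13) − (-1)(-15) = -119
U→P: (-1)(5) − (-11)(-13) = -148
Σ = -630
Area = |Σ|/2 = 315.
Hole:
Cross-terms: 14, 1, 5, -2  ⇒  Σ = 18
Area = |Σ|/2 = 9.
Net area = 315 − 9 = 306.

306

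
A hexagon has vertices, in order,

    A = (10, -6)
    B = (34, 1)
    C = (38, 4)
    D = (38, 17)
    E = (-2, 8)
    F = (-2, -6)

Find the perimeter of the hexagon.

|AB| = √((24)² + (7)²) = √625 = 25
|BC| = √((4)² + (3)²) = √25 = 5
|CD| = √((0)² + (13)²) = √169 = 13
|DE| = √((-40)² + (-9)²) = √1681 = 41
|EF| = √((0)² + (-14)²) = √196 = 14
|FA| = √((12)² + (0)²) = √144 = 12
Perimeter = 25 + 5 + 13 + 41 + 14 + 12 = 110.

110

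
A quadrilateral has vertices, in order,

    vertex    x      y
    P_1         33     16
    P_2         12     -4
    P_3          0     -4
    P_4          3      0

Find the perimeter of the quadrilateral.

80

|P_1P_2| = √((-21)² + (-20)²) = √841 = 29
|P_2P_3| = √((-12)² + (0)²) = √144 = 12
|P_3P_4| = √((3)² + (4)²) = √25 = 5
|P_4P_1| = √((30)² + (16)²) = √1156 = 34
Perimeter = 29 + 12 + 5 + 34 = 80.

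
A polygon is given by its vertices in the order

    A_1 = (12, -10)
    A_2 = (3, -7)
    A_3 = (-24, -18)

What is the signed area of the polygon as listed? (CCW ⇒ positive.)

90

Σ = (-54) + (-222) + (456) = 180
Signed area = Σ/2 = 90 (positive ⇒ counter-clockwise traversal).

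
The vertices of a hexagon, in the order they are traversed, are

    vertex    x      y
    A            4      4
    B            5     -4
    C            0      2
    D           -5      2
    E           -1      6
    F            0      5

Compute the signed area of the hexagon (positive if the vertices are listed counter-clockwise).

-34.5

Apply Gauss's area formula: 2A = Σ (x_i·y_{i+1} − x_{i+1}·y_i), indices taken mod 6.
A→B: (4)(-4) − (5)(4) = -36
B→C: (5)(2) − (0)(-4) = 10
C→D: (0)(2) − (-5)(2) = 10
D→E: (-5)(6) − (-1)(2) = -28
E→F: (-1)(5) − (0)(6) = -5
F→A: (0)(4) − (4)(5) = -20
Σ = -69
Signed area = Σ/2 = -34.5 (negative ⇒ clockwise traversal).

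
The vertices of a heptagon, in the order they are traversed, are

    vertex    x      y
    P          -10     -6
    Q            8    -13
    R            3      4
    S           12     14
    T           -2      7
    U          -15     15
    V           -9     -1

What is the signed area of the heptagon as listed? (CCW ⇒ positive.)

312

Σ = (178) + (71) + (-6) + (112) + (75) + (150) + (44) = 624
Signed area = Σ/2 = 312 (positive ⇒ counter-clockwise traversal).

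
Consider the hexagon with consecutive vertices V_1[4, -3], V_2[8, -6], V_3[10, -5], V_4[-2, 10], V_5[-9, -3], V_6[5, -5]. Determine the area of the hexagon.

135.5

Apply the surveyor's formula: 2A = Σ (x_i·y_{i+1} − x_{i+1}·y_i), indices taken mod 6.
Cross-terms: 0, 20, 90, 96, 60, 5  ⇒  Σ = 271
Area = |Σ|/2 = 135.5.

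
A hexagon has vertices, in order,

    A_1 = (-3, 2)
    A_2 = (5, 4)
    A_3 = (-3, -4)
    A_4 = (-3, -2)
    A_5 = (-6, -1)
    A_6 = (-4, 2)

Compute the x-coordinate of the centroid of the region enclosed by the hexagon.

Apply the shoelace formula. First the cross-terms c_i = x_i·y_{i+1} − x_{i+1}·y_i:
  -22, -8, -6, -9, -16, -2  ⇒  2A = -63, A = -31.5.
Then Σ (x_i + x_{i+1})·c_i = 231, so x̄ = 231 / (6·(-31.5)) = -11/9.

-11/9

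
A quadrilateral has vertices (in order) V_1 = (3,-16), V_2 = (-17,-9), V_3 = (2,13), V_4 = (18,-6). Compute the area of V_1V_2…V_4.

Σ = (-299) + (-203) + (-246) + (-270) = -1018
Area = |Σ|/2 = 509.

509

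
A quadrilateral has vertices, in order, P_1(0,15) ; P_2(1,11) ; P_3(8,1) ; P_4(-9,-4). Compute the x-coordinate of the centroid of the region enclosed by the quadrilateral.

-22/39

Apply the shoelace formula. First the cross-terms c_i = x_i·y_{i+1} − x_{i+1}·y_i:
  -15, -87, -23, -135  ⇒  2A = -260, A = -130.
Then Σ (x_i + x_{i+1})·c_i = 440, so x̄ = 440 / (6·(-130)) = -22/39.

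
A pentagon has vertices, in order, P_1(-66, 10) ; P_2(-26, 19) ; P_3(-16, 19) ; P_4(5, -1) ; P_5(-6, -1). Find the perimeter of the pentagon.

152

|P_1P_2| = √((40)² + (9)²) = √1681 = 41
|P_2P_3| = √((10)² + (0)²) = √100 = 10
|P_3P_4| = √((21)² + (-20)²) = √841 = 29
|P_4P_5| = √((-11)² + (0)²) = √121 = 11
|P_5P_1| = √((-60)² + (11)²) = √3721 = 61
Perimeter = 41 + 10 + 29 + 11 + 61 = 152.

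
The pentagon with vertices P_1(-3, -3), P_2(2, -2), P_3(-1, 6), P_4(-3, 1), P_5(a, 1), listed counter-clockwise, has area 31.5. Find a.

-6

Write out the shoelace sum; only the two edges meeting at P_5 involve a:
2·Area = [((-3)·1 − a·1) + (a·(-3) − (-3)·1)] + 39
       = -4·a + 39 = 63
⇒ a = -6.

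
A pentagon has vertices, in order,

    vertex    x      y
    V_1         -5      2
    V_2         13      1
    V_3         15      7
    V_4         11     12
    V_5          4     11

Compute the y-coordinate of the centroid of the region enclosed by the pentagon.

Apply the surveyor's formula. First the cross-terms c_i = x_i·y_{i+1} − x_{i+1}·y_i:
  -31, 76, 103, 73, 63  ⇒  2A = 284, A = 142.
Then Σ (y_i + y_{i+1})·c_i = 4970, so ȳ = 4970 / (6·142) = 35/6.

35/6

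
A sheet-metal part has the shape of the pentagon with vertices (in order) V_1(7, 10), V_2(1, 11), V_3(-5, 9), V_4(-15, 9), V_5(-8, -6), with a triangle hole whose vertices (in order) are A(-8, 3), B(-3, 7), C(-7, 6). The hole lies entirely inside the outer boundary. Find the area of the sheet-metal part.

Outer boundary:
Apply the shoelace formula: 2A = Σ (x_i·y_{i+1} − x_{i+1}·y_i), indices taken mod 5.
Σ = (67) + (64) + (90) + (162) + (-38) = 345
Area = |Σ|/2 = 172.5.
Hole:
Apply Gauss's area formula: 2A = Σ (x_i·y_{i+1} − x_{i+1}·y_i), indices taken mod 3.
Σ = (-47) + (31) + (27) = 11
Area = |Σ|/2 = 5.5.
Net area = 172.5 − 5.5 = 167.

167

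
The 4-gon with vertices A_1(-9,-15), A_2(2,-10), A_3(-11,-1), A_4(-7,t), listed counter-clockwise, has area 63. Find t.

The doubled signed area Σ (x_i y_{i+1} − x_{i+1} y_i) is linear in t.
With t=0 it equals 106; the coefficient of t is -2 (from the two edges through A_4).
So -2·t + 106 = 2·63 = 126 ⇒ t = -10.

-10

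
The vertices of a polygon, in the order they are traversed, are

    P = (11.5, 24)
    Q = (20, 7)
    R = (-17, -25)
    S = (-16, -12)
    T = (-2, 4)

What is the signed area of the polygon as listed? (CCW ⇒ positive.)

-579.25

Apply the shoelace (surveyor's) formula: 2A = Σ (x_i·y_{i+1} − x_{i+1}·y_i), indices taken mod 5.
Σ = (-399.5) + (-381) + (-196) + (-88) + (-94) = -1158.5
Signed area = Σ/2 = -579.25 (negative ⇒ clockwise traversal).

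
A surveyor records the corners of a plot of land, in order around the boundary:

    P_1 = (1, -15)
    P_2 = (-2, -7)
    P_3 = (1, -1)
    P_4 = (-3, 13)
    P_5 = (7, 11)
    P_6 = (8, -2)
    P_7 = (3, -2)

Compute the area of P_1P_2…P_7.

148.5

Σ = (-37) + (9) + (10) + (-124) + (-102) + (-10) + (-43) = -297
Area = |Σ|/2 = 148.5.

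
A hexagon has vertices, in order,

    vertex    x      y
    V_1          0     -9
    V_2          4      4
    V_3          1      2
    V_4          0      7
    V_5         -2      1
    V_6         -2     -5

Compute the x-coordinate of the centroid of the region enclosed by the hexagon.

Apply the shoelace formula. First the cross-terms c_i = x_i·y_{i+1} − x_{i+1}·y_i:
  36, 4, 7, 14, 12, 18  ⇒  2A = 91, A = 45.5.
Then Σ (x_i + x_{i+1})·c_i = 59, so x̄ = 59 / (6·45.5) = 59/273.

59/273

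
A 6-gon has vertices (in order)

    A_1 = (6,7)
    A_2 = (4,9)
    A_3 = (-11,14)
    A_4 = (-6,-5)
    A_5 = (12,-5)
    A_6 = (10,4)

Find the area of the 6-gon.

Σ = (26) + (155) + (139) + (90) + (98) + (46) = 554
Area = |Σ|/2 = 277.

277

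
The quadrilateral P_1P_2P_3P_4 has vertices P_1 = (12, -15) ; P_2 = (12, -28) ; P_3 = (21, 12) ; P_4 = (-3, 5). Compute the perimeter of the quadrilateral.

104

|P_1P_2| = √((0)² + (-13)²) = √169 = 13
|P_2P_3| = √((9)² + (40)²) = √1681 = 41
|P_3P_4| = √((-24)² + (-7)²) = √625 = 25
|P_4P_1| = √((15)² + (-20)²) = √625 = 25
Perimeter = 13 + 41 + 25 + 25 = 104.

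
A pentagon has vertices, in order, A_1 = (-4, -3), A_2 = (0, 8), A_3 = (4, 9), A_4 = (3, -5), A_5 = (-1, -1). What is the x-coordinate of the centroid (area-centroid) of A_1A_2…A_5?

17/18

Apply Gauss's area formula. First the cross-terms c_i = x_i·y_{i+1} − x_{i+1}·y_i:
  -32, -32, -47, -8, -1  ⇒  2A = -120, A = -60.
Then Σ (x_i + x_{i+1})·c_i = -340, so x̄ = -340 / (6·(-60)) = 17/18.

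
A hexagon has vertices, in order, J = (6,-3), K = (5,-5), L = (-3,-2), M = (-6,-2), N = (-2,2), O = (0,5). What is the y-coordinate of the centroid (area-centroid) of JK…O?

Apply Gauss's area formula. First the cross-terms c_i = x_i·y_{i+1} − x_{i+1}·y_i:
  -15, -25, -6, -16, -10, -30  ⇒  2A = -102, A = -51.
Then Σ (y_i + y_{i+1})·c_i = 189, so ȳ = 189 / (6·(-51)) = -21/34.

-21/34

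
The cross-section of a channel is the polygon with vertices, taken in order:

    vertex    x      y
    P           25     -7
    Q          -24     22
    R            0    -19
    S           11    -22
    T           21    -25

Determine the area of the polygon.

Apply the shoelace formula: 2A = Σ (x_i·y_{i+1} − x_{i+1}·y_i), indices taken mod 5.
P→Q: (25)(22) − (-24)(-7) = 382
Q→R: (-24)(-19) − (0)(22) = 456
R→S: (0)(-22) − (11)(-19) = 209
S→T: (11)(-25) − (21)(-22) = 187
T→P: (21)(-7) − (25)(-25) = 478
Σ = 1712
Area = |Σ|/2 = 856.

856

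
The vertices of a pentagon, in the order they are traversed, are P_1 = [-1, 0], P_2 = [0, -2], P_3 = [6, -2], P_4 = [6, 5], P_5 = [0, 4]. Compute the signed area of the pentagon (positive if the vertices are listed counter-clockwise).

42

Cross-terms: 2, 12, 42, 24, 4  ⇒  Σ = 84
Signed area = Σ/2 = 42 (positive ⇒ counter-clockwise traversal).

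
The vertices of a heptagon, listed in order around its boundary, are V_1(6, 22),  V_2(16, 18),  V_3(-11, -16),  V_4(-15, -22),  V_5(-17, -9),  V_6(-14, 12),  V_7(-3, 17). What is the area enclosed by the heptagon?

Apply the shoelace formula: 2A = Σ (x_i·y_{i+1} − x_{i+1}·y_i), indices taken mod 7.
Σ = (-244) + (-58) + (2) + (-239) + (-330) + (-202) + (-168) = -1239
Area = |Σ|/2 = 619.5.

619.5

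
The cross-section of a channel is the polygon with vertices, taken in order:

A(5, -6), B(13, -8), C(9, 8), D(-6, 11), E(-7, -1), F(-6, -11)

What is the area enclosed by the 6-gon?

Apply Gauss's area formula: 2A = Σ (x_i·y_{i+1} − x_{i+1}·y_i), indices taken mod 6.
Σ = (38) + (176) + (147) + (83) + (71) + (91) = 606
Area = |Σ|/2 = 303.

303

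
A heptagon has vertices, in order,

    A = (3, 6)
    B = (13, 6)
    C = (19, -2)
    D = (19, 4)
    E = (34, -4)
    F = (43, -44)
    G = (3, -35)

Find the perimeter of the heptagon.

|AB| = √((10)² + (0)²) = √100 = 10
|BC| = √((6)² + (-8)²) = √100 = 10
|CD| = √((0)² + (6)²) = √36 = 6
|DE| = √((15)² + (-8)²) = √289 = 17
|EF| = √((9)² + (-40)²) = √1681 = 41
|FG| = √((-40)² + (9)²) = √1681 = 41
|GA| = √((0)² + (41)²) = √1681 = 41
Perimeter = 10 + 10 + 6 + 17 + 41 + 41 + 41 = 166.

166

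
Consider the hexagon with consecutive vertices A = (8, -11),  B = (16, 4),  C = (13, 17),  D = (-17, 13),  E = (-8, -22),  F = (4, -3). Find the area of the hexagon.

728

Σ = (208) + (220) + (458) + (478) + (112) + (-20) = 1456
Area = |Σ|/2 = 728.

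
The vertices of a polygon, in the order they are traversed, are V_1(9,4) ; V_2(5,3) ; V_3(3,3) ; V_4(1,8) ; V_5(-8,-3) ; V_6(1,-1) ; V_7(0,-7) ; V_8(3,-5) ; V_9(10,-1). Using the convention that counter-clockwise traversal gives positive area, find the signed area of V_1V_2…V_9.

Σ = (7) + (6) + (21) + (61) + (11) + (-7) + (21) + (47) + (49) = 216
Signed area = Σ/2 = 108 (positive ⇒ counter-clockwise traversal).

108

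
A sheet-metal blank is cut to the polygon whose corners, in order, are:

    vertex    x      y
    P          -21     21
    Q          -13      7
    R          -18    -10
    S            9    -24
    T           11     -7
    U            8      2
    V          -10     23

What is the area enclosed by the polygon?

Apply the shoelace (surveyor's) formula: 2A = Σ (x_i·y_{i+1} − x_{i+1}·y_i), indices taken mod 7.
Σ = (126) + (256) + (522) + (201) + (78) + (204) + (273) = 1660
Area = |Σ|/2 = 830.

830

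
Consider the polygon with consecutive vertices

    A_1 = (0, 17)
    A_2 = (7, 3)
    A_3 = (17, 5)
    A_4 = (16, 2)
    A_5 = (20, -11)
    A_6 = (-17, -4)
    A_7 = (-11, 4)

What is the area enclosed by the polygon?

481.5

Apply the shoelace formula: 2A = Σ (x_i·y_{i+1} − x_{i+1}·y_i), indices taken mod 7.
Σ = (-119) + (-16) + (-46) + (-216) + (-267) + (-112) + (-187) = -963
Area = |Σ|/2 = 481.5.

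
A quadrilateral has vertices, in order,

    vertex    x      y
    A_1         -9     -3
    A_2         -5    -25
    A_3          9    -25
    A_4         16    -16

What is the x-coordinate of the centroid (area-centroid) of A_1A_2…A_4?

293/156

Apply the shoelace (surveyor's) formula. First the cross-terms c_i = x_i·y_{i+1} − x_{i+1}·y_i:
  210, 350, 256, -192  ⇒  2A = 624, A = 312.
Then Σ (x_i + x_{i+1})·c_i = 3516, so x̄ = 3516 / (6·312) = 293/156.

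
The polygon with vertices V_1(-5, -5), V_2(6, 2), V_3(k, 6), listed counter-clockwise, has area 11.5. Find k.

Write out the shoelace sum; only the two edges meeting at V_3 involve k:
2·Area = [(6·6 − k·2) + (k·(-5) − (-5)·6)] + 20
       = -7·k + 86 = 23
⇒ k = 9.

9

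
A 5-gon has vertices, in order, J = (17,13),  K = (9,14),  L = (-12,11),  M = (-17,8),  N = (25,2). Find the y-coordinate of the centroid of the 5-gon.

Apply Gauss's area formula. First the cross-terms c_i = x_i·y_{i+1} − x_{i+1}·y_i:
  121, 267, 91, -234, 291  ⇒  2A = 536, A = 268.
Then Σ (y_i + y_{i+1})·c_i = 13696, so ȳ = 13696 / (6·268) = 1712/201.

1712/201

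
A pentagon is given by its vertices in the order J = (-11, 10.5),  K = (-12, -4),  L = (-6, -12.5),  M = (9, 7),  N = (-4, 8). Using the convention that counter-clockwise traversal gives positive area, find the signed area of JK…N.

Apply the surveyor's formula: 2A = Σ (x_i·y_{i+1} − x_{i+1}·y_i), indices taken mod 5.
J→K: (-11)(-4) − (-12)(10.5) = 170
K→L: (-12)(-12.5) − (-6)(-4) = 126
L→M: (-6)(7) − (9)(-12.5) = 70.5
M→N: (9)(8) − (-4)(7) = 100
N→J: (-4)(10.5) − (-11)(8) = 46
Σ = 512.5
Signed area = Σ/2 = 256.25 (positive ⇒ counter-clockwise traversal).

256.25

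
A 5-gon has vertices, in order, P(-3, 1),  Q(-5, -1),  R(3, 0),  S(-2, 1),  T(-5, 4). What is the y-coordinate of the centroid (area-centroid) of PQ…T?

10/27

Apply the surveyor's formula. First the cross-terms c_i = x_i·y_{i+1} − x_{i+1}·y_i:
  8, 3, 3, -3, 7  ⇒  2A = 18, A = 9.
Then Σ (y_i + y_{i+1})·c_i = 20, so ȳ = 20 / (6·9) = 10/27.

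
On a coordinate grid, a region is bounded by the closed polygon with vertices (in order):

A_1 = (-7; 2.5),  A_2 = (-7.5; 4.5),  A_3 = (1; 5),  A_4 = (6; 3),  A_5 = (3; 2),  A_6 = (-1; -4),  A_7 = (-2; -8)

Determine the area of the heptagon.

74.875

Σ = (-12.75) + (-42) + (-27) + (3) + (-10) + (0) + (-61) = -149.75
Area = |Σ|/2 = 74.875.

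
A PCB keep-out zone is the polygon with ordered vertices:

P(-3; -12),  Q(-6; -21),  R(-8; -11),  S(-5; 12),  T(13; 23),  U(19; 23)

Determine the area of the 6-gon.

Apply the shoelace formula: 2A = Σ (x_i·y_{i+1} − x_{i+1}·y_i), indices taken mod 6.
Σ = (-9) + (-102) + (-151) + (-271) + (-138) + (-159) = -830
Area = |Σ|/2 = 415.

415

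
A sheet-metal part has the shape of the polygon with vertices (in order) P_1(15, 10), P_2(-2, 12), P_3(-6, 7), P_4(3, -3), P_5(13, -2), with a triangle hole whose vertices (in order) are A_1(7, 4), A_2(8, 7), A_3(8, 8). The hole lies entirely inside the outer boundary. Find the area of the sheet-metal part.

223.5

Outer boundary:
Apply the shoelace formula: 2A = Σ (x_i·y_{i+1} − x_{i+1}·y_i), indices taken mod 5.
Cross-terms: 200, 58, -3, 33, 160  ⇒  Σ = 448
Area = |Σ|/2 = 224.
Hole:
Apply Gauss's area formula: 2A = Σ (x_i·y_{i+1} − x_{i+1}·y_i), indices taken mod 3.
Cross-terms: 17, 8, -24  ⇒  Σ = 1
Area = |Σ|/2 = 0.5.
Net area = 224 − 0.5 = 223.5.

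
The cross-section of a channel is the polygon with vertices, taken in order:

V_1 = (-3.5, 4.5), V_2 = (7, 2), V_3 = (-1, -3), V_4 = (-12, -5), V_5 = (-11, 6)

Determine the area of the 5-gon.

122

Apply the shoelace formula: 2A = Σ (x_i·y_{i+1} − x_{i+1}·y_i), indices taken mod 5.
Σ = (-38.5) + (-19) + (-31) + (-127) + (-28.5) = -244
Area = |Σ|/2 = 122.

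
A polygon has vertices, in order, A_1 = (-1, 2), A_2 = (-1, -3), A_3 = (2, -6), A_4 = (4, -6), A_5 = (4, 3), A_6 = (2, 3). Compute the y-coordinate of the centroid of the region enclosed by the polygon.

Apply the surveyor's formula. First the cross-terms c_i = x_i·y_{i+1} − x_{i+1}·y_i:
  5, 12, 12, 36, 6, 7  ⇒  2A = 78, A = 39.
Then Σ (y_i + y_{i+1})·c_i = -294, so ȳ = -294 / (6·39) = -49/39.

-49/39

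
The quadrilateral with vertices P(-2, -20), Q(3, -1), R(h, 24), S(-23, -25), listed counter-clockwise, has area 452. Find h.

8

Write out the shoelace sum; only the two edges meeting at R involve h:
2·Area = [(3·24 − h·(-1)) + (h·(-25) − (-23)·24)] + 472
       = -24·h + 1096 = 904
⇒ h = 8.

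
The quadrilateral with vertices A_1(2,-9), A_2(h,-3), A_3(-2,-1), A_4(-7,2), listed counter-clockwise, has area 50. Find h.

8

The doubled signed area Σ (x_i y_{i+1} − x_{i+1} y_i) is linear in h.
With h=0 it equals 36; the coefficient of h is 8 (from the two edges through A_2).
So 8·h + 36 = 2·50 = 100 ⇒ h = 8.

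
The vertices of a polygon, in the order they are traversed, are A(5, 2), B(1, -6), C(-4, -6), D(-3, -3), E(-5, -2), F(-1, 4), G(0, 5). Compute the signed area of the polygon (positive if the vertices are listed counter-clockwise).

Apply the shoelace formula: 2A = Σ (x_i·y_{i+1} − x_{i+1}·y_i), indices taken mod 7.
Σ = (-32) + (-30) + (-6) + (-9) + (-22) + (-5) + (-25) = -129
Signed area = Σ/2 = -64.5 (negative ⇒ clockwise traversal).

-64.5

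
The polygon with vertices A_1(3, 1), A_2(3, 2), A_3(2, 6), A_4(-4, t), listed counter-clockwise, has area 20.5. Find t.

-4

The doubled signed area Σ (x_i y_{i+1} − x_{i+1} y_i) is linear in t.
With t=0 it equals 37; the coefficient of t is -1 (from the two edges through A_4).
So -1·t + 37 = 2·20.5 = 41 ⇒ t = -4.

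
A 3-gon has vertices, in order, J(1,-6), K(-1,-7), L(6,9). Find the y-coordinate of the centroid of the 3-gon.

-4/3

Apply the surveyor's formula. First the cross-terms c_i = x_i·y_{i+1} − x_{i+1}·y_i:
  -13, 33, -45  ⇒  2A = -25, A = -12.5.
Then Σ (y_i + y_{i+1})·c_i = 100, so ȳ = 100 / (6·(-12.5)) = -4/3.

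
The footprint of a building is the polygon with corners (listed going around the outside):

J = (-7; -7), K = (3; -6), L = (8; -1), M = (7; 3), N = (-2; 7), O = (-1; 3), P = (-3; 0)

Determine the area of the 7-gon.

Apply Gauss's area formula: 2A = Σ (x_i·y_{i+1} − x_{i+1}·y_i), indices taken mod 7.
Σ = (63) + (45) + (31) + (55) + (1) + (9) + (21) = 225
Area = |Σ|/2 = 112.5.

112.5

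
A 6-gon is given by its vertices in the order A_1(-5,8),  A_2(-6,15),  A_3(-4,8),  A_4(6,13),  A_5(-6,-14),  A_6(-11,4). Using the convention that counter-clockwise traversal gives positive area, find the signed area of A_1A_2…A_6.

Apply the shoelace (surveyor's) formula: 2A = Σ (x_i·y_{i+1} − x_{i+1}·y_i), indices taken mod 6.
Cross-terms: -27, 12, -100, -6, -178, -68  ⇒  Σ = -367
Signed area = Σ/2 = -183.5 (negative ⇒ clockwise traversal).

-183.5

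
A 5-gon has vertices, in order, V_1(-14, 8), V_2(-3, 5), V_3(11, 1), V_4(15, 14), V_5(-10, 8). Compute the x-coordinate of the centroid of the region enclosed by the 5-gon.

496/109

Apply the shoelace formula. First the cross-terms c_i = x_i·y_{i+1} − x_{i+1}·y_i:
  -46, -58, 139, 260, 32  ⇒  2A = 327, A = 163.5.
Then Σ (x_i + x_{i+1})·c_i = 4464, so x̄ = 4464 / (6·163.5) = 496/109.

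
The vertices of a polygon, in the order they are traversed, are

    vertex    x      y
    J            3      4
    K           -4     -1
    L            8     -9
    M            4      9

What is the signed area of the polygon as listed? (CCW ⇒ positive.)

77

Cross-terms: 13, 44, 108, -11  ⇒  Σ = 154
Signed area = Σ/2 = 77 (positive ⇒ counter-clockwise traversal).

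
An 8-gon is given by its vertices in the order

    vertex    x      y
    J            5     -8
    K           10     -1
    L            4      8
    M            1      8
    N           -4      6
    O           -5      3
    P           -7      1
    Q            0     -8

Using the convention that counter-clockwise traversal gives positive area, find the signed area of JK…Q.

175.5

Apply the shoelace formula: 2A = Σ (x_i·y_{i+1} − x_{i+1}·y_i), indices taken mod 8.
J→K: (5)(-1) − (10)(-8) = 75
K→L: (10)(8) − (4)(-1) = 84
L→M: (4)(8) − (1)(8) = 24
M→N: (1)(6) − (-4)(8) = 38
N→O: (-4)(3) − (-5)(6) = 18
O→P: (-5)(1) − (-7)(3) = 16
P→Q: (-7)(-8) − (0)(1) = 56
Q→J: (0)(-8) − (5)(-8) = 40
Σ = 351
Signed area = Σ/2 = 175.5 (positive ⇒ counter-clockwise traversal).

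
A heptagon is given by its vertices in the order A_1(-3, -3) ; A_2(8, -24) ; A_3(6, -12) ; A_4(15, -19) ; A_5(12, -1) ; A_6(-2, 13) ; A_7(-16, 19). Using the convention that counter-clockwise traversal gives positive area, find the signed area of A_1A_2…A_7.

426

Apply the shoelace formula: 2A = Σ (x_i·y_{i+1} − x_{i+1}·y_i), indices taken mod 7.
A_1→A_2: (-3)(-24) − (8)(-3) = 96
A_2→A_3: (8)(-12) − (6)(-24) = 48
A_3→A_4: (6)(-19) − (15)(-12) = 66
A_4→A_5: (15)(-1) − (12)(-19) = 213
A_5→A_6: (12)(13) − (-2)(-1) = 154
A_6→A_7: (-2)(19) − (-16)(13) = 170
A_7→A_1: (-16)(-3) − (-3)(19) = 105
Σ = 852
Signed area = Σ/2 = 426 (positive ⇒ counter-clockwise traversal).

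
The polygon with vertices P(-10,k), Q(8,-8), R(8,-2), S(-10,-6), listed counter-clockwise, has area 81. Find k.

Write out the shoelace sum; only the two edges meeting at P involve k:
2·Area = [((-10)·k − (-10)·(-6)) + ((-10)·(-8) − 8·k)] + -20
       = -18·k + 0 = 162
⇒ k = -9.

-9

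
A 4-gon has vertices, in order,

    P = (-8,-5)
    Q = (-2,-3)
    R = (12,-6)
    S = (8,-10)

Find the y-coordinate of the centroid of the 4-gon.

Apply the surveyor's formula. First the cross-terms c_i = x_i·y_{i+1} − x_{i+1}·y_i:
  14, 48, -72, -120  ⇒  2A = -130, A = -65.
Then Σ (y_i + y_{i+1})·c_i = 2408, so ȳ = 2408 / (6·(-65)) = -1204/195.

-1204/195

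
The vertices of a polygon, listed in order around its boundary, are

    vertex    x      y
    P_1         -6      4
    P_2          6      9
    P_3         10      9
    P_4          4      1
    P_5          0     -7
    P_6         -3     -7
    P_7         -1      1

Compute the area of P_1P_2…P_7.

Σ = (-78) + (-36) + (-26) + (-28) + (-21) + (-10) + (2) = -197
Area = |Σ|/2 = 98.5.

98.5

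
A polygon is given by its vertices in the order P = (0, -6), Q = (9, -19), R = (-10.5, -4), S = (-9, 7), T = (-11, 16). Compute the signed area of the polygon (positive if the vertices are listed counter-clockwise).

-146

P→Q: (0)(-19) − (9)(-6) = 54
Q→R: (9)(-4) − (-10.5)(-19) = -235.5
R→S: (-10.5)(7) − (-9)(-4) = -109.5
S→T: (-9)(16) − (-11)(7) = -67
T→P: (-11)(-6) − (0)(16) = 66
Σ = -292
Signed area = Σ/2 = -146 (negative ⇒ clockwise traversal).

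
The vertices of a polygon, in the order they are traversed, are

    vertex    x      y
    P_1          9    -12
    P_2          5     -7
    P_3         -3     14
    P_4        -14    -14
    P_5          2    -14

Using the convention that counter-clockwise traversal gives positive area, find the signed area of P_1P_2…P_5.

P_1→P_2: (9)(-7) − (5)(-12) = -3
P_2→P_3: (5)(14) − (-3)(-7) = 49
P_3→P_4: (-3)(-14) − (-14)(14) = 238
P_4→P_5: (-14)(-14) − (2)(-14) = 224
P_5→P_1: (2)(-12) − (9)(-14) = 102
Σ = 610
Signed area = Σ/2 = 305 (positive ⇒ counter-clockwise traversal).

305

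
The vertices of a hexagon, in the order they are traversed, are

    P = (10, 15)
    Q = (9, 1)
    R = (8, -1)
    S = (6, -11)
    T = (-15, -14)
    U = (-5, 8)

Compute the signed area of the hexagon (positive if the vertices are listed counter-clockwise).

Apply Gauss's area formula: 2A = Σ (x_i·y_{i+1} − x_{i+1}·y_i), indices taken mod 6.
Cross-terms: -125, -17, -82, -249, -190, -155  ⇒  Σ = -818
Signed area = Σ/2 = -409 (negative ⇒ clockwise traversal).

-409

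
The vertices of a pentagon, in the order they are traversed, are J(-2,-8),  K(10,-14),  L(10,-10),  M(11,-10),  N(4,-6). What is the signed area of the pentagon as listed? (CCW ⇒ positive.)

44

Apply the shoelace formula: 2A = Σ (x_i·y_{i+1} − x_{i+1}·y_i), indices taken mod 5.
Σ = (108) + (40) + (10) + (-26) + (-44) = 88
Signed area = Σ/2 = 44 (positive ⇒ counter-clockwise traversal).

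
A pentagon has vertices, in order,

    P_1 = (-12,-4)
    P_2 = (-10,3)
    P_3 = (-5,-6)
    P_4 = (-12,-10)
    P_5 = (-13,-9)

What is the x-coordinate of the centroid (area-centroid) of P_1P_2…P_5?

Apply the surveyor's formula. First the cross-terms c_i = x_i·y_{i+1} − x_{i+1}·y_i:
  -76, 75, -22, -22, -56  ⇒  2A = -101, A = -50.5.
Then Σ (x_i + x_{i+1})·c_i = 2871, so x̄ = 2871 / (6·(-50.5)) = -957/101.

-957/101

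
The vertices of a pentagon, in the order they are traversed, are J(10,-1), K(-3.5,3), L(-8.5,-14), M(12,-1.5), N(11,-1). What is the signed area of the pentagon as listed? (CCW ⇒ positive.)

142.625

Apply the shoelace formula: 2A = Σ (x_i·y_{i+1} − x_{i+1}·y_i), indices taken mod 5.
Cross-terms: 26.5, 74.5, 180.75, 4.5, -1  ⇒  Σ = 285.25
Signed area = Σ/2 = 142.625 (positive ⇒ counter-clockwise traversal).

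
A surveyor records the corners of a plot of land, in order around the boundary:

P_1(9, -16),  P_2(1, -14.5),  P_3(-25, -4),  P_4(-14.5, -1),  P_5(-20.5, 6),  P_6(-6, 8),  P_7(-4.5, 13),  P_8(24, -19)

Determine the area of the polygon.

Apply Gauss's area formula: 2A = Σ (x_i·y_{i+1} − x_{i+1}·y_i), indices taken mod 8.
Cross-terms: -114.5, -366.5, -33, -107.5, -128, -42, -226.5, -213  ⇒  Σ = -1231
Area = |Σ|/2 = 615.5.

615.5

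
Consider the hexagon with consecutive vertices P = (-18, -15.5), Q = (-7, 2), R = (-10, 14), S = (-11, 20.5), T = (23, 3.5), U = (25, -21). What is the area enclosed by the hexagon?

1059.75

Apply the shoelace formula: 2A = Σ (x_i·y_{i+1} − x_{i+1}·y_i), indices taken mod 6.
Σ = (-144.5) + (-78) + (-51) + (-510) + (-570.5) + (-765.5) = -2119.5
Area = |Σ|/2 = 1059.75.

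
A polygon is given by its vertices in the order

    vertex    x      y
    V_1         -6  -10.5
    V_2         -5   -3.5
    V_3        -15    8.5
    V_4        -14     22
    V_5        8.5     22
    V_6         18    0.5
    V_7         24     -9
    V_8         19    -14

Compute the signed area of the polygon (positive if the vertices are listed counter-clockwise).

-923.375

Apply Gauss's area formula: 2A = Σ (x_i·y_{i+1} − x_{i+1}·y_i), indices taken mod 8.
Cross-terms: -31.5, -95, -211, -495, -391.75, -174, -165, -283.5  ⇒  Σ = -1846.75
Signed area = Σ/2 = -923.375 (negative ⇒ clockwise traversal).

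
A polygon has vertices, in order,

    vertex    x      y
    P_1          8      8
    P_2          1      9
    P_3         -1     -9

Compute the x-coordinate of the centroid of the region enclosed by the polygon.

Apply the shoelace (surveyor's) formula. First the cross-terms c_i = x_i·y_{i+1} − x_{i+1}·y_i:
  64, 0, 64  ⇒  2A = 128, A = 64.
Then Σ (x_i + x_{i+1})·c_i = 1024, so x̄ = 1024 / (6·64) = 8/3.

8/3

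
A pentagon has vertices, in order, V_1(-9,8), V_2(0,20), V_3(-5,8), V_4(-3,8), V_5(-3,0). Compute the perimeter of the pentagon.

48

|V_1V_2| = √((9)² + (12)²) = √225 = 15
|V_2V_3| = √((-5)² + (-12)²) = √169 = 13
|V_3V_4| = √((2)² + (0)²) = √4 = 2
|V_4V_5| = √((0)² + (-8)²) = √64 = 8
|V_5V_1| = √((-6)² + (8)²) = √100 = 10
Perimeter = 15 + 13 + 2 + 8 + 10 = 48.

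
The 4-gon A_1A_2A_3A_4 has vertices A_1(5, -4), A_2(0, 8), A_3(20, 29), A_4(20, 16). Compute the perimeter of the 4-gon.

|A_1A_2| = √((-5)² + (12)²) = √169 = 13
|A_2A_3| = √((20)² + (21)²) = √841 = 29
|A_3A_4| = √((0)² + (-13)²) = √169 = 13
|A_4A_1| = √((-15)² + (-20)²) = √625 = 25
Perimeter = 13 + 29 + 13 + 25 = 80.

80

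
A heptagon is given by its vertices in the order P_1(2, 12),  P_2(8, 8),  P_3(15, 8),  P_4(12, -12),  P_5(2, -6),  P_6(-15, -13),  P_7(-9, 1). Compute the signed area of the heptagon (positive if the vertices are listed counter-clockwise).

-409

Cross-terms: -80, -56, -276, -48, -116, -132, -110  ⇒  Σ = -818
Signed area = Σ/2 = -409 (negative ⇒ clockwise traversal).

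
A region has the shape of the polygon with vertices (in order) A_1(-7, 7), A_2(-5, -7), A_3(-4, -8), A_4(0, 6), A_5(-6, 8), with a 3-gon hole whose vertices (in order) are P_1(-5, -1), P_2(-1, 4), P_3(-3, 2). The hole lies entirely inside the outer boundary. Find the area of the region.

60

Outer boundary:
Σ = (84) + (12) + (-24) + (36) + (14) = 122
Area = |Σ|/2 = 61.
Hole:
Apply the surveyor's formula: 2A = Σ (x_i·y_{i+1} − x_{i+1}·y_i), indices taken mod 3.
Σ = (-21) + (10) + (13) = 2
Area = |Σ|/2 = 1.
Net area = 61 − 1 = 60.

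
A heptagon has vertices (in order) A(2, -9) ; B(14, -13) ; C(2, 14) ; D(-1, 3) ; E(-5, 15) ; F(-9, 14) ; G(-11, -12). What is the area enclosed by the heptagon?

Apply the shoelace (surveyor's) formula: 2A = Σ (x_i·y_{i+1} − x_{i+1}·y_i), indices taken mod 7.
Σ = (100) + (222) + (20) + (0) + (65) + (262) + (123) = 792
Area = |Σ|/2 = 396.

396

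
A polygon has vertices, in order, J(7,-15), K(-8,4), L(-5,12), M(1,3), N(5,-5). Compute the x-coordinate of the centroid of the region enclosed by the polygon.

Apply the shoelace (surveyor's) formula. First the cross-terms c_i = x_i·y_{i+1} − x_{i+1}·y_i:
  -92, -76, -27, -20, -40  ⇒  2A = -255, A = -127.5.
Then Σ (x_i + x_{i+1})·c_i = 588, so x̄ = 588 / (6·(-127.5)) = -196/255.

-196/255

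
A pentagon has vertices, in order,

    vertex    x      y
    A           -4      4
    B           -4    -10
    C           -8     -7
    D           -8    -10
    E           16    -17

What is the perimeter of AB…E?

76

|AB| = √((0)² + (-14)²) = √196 = 14
|BC| = √((-4)² + (3)²) = √25 = 5
|CD| = √((0)² + (-3)²) = √9 = 3
|DE| = √((24)² + (-7)²) = √625 = 25
|EA| = √((-20)² + (21)²) = √841 = 29
Perimeter = 14 + 5 + 3 + 25 + 29 = 76.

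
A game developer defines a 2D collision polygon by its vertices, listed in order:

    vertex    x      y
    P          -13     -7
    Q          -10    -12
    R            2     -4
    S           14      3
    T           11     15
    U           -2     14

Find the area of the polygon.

Apply Gauss's area formula: 2A = Σ (x_i·y_{i+1} − x_{i+1}·y_i), indices taken mod 6.
P→Q: (-13)(-12) − (-10)(-7) = 86
Q→R: (-10)(-4) − (2)(-12) = 64
R→S: (2)(3) − (14)(-4) = 62
S→T: (14)(15) − (11)(3) = 177
T→U: (11)(14) − (-2)(15) = 184
U→P: (-2)(-7) − (-13)(14) = 196
Σ = 769
Area = |Σ|/2 = 384.5.

384.5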